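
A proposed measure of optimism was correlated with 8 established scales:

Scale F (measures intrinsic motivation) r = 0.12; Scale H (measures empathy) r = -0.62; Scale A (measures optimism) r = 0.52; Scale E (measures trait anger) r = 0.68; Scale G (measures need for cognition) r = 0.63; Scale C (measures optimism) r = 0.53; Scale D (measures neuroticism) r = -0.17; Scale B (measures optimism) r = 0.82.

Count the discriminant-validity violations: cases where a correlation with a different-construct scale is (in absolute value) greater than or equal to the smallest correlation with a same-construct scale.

Convergent (same construct = optimism): Scale A, Scale C, Scale B.
Smallest convergent = 0.52. Discriminant |r|: 0.12, 0.62, 0.68, 0.63, 0.17; count ≥ 0.52 → 3.

3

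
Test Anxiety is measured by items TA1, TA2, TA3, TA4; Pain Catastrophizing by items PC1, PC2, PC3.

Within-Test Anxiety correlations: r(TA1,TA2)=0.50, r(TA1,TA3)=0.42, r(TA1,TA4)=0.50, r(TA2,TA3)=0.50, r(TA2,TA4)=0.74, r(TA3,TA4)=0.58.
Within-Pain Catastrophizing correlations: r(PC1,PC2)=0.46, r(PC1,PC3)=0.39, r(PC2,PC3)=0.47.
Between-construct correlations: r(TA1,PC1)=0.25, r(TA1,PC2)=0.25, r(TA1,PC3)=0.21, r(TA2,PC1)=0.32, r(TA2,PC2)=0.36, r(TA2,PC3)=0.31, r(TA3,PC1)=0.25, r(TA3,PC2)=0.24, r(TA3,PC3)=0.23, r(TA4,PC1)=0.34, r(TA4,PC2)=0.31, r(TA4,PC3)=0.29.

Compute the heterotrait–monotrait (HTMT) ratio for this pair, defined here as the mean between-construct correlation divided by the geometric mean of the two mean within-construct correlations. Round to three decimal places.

0.574

Mean heterotrait r = 3.36/12 = 0.2800.
Mean within-TA = 3.24/6 = 0.5400; mean within-PC = 1.32/3 = 0.4400.
Geometric mean = √(0.5400 × 0.4400) = 0.4874.
HTMT = 0.2800 / 0.4874 = 0.574.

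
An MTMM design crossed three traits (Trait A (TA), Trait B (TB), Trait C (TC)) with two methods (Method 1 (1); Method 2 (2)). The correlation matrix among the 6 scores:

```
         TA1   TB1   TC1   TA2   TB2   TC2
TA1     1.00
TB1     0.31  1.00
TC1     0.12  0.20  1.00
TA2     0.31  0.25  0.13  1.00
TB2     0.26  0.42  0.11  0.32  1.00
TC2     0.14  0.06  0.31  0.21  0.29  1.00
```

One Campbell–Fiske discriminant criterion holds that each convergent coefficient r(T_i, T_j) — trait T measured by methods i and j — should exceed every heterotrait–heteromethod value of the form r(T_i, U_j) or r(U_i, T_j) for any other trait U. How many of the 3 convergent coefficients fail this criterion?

0

Convergent coefficients and their comparison sets:
TA (methods 1·2): 0.31 vs {0.26, 0.25, 0.14, 0.13} → pass.
TB (methods 1·2): 0.42 vs {0.25, 0.26, 0.06, 0.11} → pass.
TC (methods 1·2): 0.31 vs {0.13, 0.14, 0.11, 0.06} → pass.
0 of 3 fail.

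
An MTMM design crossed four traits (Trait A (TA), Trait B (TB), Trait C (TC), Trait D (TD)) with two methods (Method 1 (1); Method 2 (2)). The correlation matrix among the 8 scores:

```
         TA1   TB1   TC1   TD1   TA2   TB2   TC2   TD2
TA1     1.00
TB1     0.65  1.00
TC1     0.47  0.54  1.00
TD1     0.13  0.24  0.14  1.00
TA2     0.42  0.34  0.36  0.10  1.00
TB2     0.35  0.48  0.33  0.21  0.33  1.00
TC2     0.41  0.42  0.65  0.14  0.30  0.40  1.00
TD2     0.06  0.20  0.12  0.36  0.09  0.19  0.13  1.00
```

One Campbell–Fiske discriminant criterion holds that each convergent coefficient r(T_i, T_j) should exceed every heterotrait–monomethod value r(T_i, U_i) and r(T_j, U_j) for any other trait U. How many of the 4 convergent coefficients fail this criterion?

2

Convergent coefficients and their comparison sets:
TA (methods 1·2): 0.42 vs {0.65, 0.33, 0.47, 0.30, 0.13, 0.09} → fail.
TB (methods 1·2): 0.48 vs {0.65, 0.33, 0.54, 0.40, 0.24, 0.19} → fail.
TC (methods 1·2): 0.65 vs {0.47, 0.30, 0.54, 0.40, 0.14, 0.13} → pass.
TD (methods 1·2): 0.36 vs {0.13, 0.09, 0.24, 0.19, 0.14, 0.13} → pass.
2 of 4 fail.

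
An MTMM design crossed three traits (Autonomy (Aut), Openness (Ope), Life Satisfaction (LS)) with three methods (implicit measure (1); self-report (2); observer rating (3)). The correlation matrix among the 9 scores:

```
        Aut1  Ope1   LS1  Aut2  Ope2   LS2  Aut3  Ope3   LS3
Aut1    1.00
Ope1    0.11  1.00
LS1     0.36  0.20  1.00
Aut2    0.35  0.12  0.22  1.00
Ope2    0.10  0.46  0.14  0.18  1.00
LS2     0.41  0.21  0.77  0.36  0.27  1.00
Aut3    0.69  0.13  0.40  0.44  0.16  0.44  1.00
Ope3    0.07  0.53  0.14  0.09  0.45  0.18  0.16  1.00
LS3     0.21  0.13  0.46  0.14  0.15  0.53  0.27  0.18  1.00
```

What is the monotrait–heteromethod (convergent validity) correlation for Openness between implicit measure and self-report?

0.46

Same trait (Ope), different methods: r(Ope1, Ope2) = 0.46.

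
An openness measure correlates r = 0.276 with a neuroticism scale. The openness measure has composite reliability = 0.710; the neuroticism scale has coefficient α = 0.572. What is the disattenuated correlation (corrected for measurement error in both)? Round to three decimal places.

0.433

r_true = r_obs / √(r_xx · r_yy) = 0.276 / √(0.710 × 0.572) = 0.276 / √0.406120 = 0.276 / 0.6373 ≈ 0.433.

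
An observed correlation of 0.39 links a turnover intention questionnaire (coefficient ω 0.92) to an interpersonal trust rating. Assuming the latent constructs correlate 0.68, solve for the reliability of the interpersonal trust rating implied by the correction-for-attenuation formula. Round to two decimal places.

0.36

r_true = r_obs / √(r_xx · r_yy) ⇒ 0.68 = 0.39 / √(0.92 · r_yy).
√(0.92 · r_yy) = 0.39 / 0.68 = 0.5735; 0.92 · r_yy = 0.3289; r_yy = 0.3289 / 0.92 ≈ 0.36.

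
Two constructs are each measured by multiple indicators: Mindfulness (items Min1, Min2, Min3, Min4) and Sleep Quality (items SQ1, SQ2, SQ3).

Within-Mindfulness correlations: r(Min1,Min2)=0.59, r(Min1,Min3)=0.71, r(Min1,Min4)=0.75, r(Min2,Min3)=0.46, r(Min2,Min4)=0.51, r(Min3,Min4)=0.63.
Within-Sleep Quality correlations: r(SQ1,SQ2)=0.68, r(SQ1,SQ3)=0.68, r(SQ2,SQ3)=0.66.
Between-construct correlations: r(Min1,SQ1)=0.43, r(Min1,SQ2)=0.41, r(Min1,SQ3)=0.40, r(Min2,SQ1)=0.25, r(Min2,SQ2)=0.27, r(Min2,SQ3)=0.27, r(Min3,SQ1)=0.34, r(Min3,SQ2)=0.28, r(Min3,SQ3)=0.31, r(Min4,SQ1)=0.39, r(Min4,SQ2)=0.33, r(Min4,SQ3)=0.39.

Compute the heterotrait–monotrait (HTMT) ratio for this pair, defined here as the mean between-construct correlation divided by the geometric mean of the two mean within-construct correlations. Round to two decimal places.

Between-construct mean = 4.07/12 = 0.3392.
Mean within-Min = 3.65/6 = 0.6083; mean within-SQ = 2.02/3 = 0.6733.
Geometric mean = √(0.6083 × 0.6733) = 0.6400.
HTMT = 0.3392 / 0.6400 = 0.53.

0.53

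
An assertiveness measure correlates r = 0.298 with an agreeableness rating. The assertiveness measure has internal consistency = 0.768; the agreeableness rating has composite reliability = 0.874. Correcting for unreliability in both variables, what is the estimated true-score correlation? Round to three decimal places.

r_true = r_obs / √(r_xx · r_yy) = 0.298 / √(0.768 × 0.874) = 0.298 / √0.671232 = 0.298 / 0.8193 ≈ 0.364.

0.364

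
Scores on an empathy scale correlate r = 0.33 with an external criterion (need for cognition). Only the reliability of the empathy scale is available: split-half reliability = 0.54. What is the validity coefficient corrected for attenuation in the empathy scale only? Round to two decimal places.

Single correction: r_c = r_obs / √r_xx = 0.33 / √0.54 = 0.33 / 0.7348 ≈ 0.45.

0.45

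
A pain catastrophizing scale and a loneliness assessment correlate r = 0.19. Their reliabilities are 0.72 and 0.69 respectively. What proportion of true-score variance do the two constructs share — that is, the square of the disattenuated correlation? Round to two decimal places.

Disattenuated r = 0.19 / √(0.72 × 0.69) = 0.19 / 0.7048 = 0.2696.
Shared true-score variance = 0.2696² = 0.0727 ≈ 0.07.

0.07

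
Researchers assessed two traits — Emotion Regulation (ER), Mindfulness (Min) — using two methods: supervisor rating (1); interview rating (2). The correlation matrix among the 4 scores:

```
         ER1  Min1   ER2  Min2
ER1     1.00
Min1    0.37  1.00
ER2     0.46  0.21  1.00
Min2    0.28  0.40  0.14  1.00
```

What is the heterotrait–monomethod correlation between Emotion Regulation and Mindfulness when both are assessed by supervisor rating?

Different traits, same method: r(ER1, Min1) = 0.37.

0.37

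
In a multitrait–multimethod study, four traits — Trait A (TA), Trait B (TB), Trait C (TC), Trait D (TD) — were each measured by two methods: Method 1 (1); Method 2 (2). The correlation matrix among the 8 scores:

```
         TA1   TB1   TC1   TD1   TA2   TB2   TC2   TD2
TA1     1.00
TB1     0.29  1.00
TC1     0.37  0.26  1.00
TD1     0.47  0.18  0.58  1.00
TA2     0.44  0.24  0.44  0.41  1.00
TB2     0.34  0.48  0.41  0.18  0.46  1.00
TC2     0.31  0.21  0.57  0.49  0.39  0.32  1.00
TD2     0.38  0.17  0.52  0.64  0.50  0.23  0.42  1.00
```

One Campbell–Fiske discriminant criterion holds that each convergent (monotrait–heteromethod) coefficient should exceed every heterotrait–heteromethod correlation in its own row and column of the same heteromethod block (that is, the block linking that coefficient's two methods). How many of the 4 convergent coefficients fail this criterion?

1

Convergent coefficients and their comparison sets:
TA (methods 1·2): 0.44 vs {0.34, 0.24, 0.31, 0.44, 0.38, 0.41} → fail.
TB (methods 1·2): 0.48 vs {0.24, 0.34, 0.21, 0.41, 0.17, 0.18} → pass.
TC (methods 1·2): 0.57 vs {0.44, 0.31, 0.41, 0.21, 0.52, 0.49} → pass.
TD (methods 1·2): 0.64 vs {0.41, 0.38, 0.18, 0.17, 0.49, 0.52} → pass.
1 of 4 fail.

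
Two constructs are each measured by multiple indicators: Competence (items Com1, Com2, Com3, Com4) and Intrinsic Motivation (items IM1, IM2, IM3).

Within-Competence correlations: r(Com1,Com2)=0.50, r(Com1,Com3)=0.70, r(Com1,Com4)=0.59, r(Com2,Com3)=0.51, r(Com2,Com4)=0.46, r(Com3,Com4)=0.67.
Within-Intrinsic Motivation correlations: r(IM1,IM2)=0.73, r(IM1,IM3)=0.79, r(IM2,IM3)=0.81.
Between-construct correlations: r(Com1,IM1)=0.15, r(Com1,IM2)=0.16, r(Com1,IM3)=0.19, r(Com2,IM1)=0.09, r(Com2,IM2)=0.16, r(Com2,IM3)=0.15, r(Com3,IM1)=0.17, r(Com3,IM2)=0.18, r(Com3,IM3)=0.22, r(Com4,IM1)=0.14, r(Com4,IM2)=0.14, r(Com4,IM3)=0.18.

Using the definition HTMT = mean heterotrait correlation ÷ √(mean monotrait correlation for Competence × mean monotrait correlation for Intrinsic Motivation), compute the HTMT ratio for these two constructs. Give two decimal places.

Mean heterotrait r = 1.93/12 = 0.1608.
Mean within-Com = 3.43/6 = 0.5717; mean within-IM = 2.33/3 = 0.7767.
Geometric mean = √(0.5717 × 0.7767) = 0.6664.
HTMT = 0.1608 / 0.6664 = 0.24.

0.24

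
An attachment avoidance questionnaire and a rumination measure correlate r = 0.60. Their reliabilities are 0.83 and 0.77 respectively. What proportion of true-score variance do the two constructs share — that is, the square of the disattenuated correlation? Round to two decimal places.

Disattenuated r = 0.60 / √(0.83 × 0.77) = 0.60 / 0.7994 = 0.7506.
Shared true-score variance = 0.7506² = 0.5634 ≈ 0.56.

0.56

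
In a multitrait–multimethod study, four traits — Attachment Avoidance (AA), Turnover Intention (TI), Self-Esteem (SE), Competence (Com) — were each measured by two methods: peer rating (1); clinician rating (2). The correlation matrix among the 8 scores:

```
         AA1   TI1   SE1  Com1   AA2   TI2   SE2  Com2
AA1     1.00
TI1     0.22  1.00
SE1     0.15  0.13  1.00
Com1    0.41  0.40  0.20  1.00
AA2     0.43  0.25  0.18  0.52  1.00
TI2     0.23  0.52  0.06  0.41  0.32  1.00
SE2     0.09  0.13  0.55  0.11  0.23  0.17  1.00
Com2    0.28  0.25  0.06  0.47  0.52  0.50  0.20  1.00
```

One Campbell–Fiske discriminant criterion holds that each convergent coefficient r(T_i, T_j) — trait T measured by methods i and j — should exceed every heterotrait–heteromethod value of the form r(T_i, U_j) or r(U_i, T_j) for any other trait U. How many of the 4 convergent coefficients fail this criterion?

Each convergent coefficient versus the relevant comparison correlations:
AA (methods 1·2): 0.43 vs {0.23, 0.25, 0.09, 0.18, 0.28, 0.52} → fail.
TI (methods 1·2): 0.52 vs {0.25, 0.23, 0.13, 0.06, 0.25, 0.41} → pass.
SE (methods 1·2): 0.55 vs {0.18, 0.09, 0.06, 0.13, 0.06, 0.11} → pass.
Com (methods 1·2): 0.47 vs {0.52, 0.28, 0.41, 0.25, 0.11, 0.06} → fail.
2 of 4 fail.

2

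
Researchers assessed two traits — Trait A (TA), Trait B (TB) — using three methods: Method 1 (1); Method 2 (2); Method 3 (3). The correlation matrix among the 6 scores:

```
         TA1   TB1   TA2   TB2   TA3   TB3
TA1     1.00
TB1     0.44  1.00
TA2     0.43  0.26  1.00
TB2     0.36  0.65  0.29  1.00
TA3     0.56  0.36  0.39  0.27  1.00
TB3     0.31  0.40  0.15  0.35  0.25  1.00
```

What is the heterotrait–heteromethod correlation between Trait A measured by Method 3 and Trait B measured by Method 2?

Different traits and methods: r(TA3, TB2) = 0.27.

0.27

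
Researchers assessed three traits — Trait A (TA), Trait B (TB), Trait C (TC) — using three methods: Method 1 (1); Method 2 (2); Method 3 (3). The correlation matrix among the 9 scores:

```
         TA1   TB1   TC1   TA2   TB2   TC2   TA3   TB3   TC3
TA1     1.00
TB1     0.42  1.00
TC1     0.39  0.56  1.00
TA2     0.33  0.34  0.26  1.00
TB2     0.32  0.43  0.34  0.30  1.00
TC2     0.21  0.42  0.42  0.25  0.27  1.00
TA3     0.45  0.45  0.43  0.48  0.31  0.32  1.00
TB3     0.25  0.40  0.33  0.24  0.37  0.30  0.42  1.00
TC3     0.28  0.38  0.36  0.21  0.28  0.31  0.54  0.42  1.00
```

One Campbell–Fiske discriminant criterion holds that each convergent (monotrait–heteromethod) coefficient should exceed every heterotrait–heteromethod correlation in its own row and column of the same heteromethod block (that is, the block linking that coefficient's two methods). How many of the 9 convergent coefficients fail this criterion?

6

Convergent coefficients and their comparison sets:
TA (methods 1·2): 0.33 vs {0.32, 0.34, 0.21, 0.26} → fail.
TA (methods 1·3): 0.45 vs {0.25, 0.45, 0.28, 0.43} → fail.
TA (methods 2·3): 0.48 vs {0.24, 0.31, 0.21, 0.32} → pass.
TB (methods 1·2): 0.43 vs {0.34, 0.32, 0.42, 0.34} → pass.
TB (methods 1·3): 0.40 vs {0.45, 0.25, 0.38, 0.33} → fail.
TB (methods 2·3): 0.37 vs {0.31, 0.24, 0.28, 0.30} → pass.
TC (methods 1·2): 0.42 vs {0.26, 0.21, 0.34, 0.42} → fail.
TC (methods 1·3): 0.36 vs {0.43, 0.28, 0.33, 0.38} → fail.
TC (methods 2·3): 0.31 vs {0.32, 0.21, 0.30, 0.28} → fail.
6 of 9 fail.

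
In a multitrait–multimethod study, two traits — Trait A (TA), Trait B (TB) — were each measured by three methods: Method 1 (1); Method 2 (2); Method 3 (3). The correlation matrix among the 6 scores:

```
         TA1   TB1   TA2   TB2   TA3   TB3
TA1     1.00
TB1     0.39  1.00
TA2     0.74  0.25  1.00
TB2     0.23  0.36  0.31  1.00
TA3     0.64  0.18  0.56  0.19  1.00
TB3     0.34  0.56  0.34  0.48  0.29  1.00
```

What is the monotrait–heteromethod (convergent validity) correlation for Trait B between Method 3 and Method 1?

0.56

Same trait (TB), different methods: r(TB3, TB1) = 0.56.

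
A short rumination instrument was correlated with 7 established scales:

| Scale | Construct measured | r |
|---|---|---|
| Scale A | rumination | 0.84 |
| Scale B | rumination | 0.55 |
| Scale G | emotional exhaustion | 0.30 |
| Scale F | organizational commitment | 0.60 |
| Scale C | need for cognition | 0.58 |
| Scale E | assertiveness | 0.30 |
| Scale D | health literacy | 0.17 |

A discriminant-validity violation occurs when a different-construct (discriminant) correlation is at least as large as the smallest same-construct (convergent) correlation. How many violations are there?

Convergent (same construct = rumination): Scale A, Scale B.
Smallest convergent = 0.55. Discriminant values: 0.30, 0.60, 0.58, 0.30, 0.17; count ≥ 0.55 → 2.

2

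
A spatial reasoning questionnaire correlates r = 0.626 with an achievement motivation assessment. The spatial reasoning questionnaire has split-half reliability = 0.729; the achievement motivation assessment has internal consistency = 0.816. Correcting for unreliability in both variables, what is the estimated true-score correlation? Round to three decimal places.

0.812

r_true = r_obs / √(r_xx · r_yy) = 0.626 / √(0.729 × 0.816) = 0.626 / √0.594864 = 0.626 / 0.7713 ≈ 0.812.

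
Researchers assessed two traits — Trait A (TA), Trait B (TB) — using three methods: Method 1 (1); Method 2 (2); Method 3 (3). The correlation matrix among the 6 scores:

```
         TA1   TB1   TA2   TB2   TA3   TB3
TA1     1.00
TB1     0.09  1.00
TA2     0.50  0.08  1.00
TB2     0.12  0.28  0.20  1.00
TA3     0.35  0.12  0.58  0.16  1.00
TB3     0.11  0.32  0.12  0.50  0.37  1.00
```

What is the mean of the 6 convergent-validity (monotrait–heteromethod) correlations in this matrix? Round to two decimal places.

0.42

Convergent values: 0.50, 0.35, 0.58, 0.28, 0.32, 0.50; mean = 2.53/6 = 0.42.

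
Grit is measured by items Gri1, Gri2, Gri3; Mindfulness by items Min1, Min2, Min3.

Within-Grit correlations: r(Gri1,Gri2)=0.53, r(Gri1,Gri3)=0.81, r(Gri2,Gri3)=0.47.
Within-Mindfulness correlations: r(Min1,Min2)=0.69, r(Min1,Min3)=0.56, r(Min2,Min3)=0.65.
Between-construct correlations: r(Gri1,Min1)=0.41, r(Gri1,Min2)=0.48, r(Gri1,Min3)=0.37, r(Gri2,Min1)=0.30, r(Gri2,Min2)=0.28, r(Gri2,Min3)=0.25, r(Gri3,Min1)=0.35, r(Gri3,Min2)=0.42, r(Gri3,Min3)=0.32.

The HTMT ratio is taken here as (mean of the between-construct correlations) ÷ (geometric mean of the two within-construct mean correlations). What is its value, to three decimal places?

Between-construct mean = 3.18/9 = 0.3533.
Mean within-Gri = 1.81/3 = 0.6033; mean within-Min = 1.90/3 = 0.6333.
Geometric mean = √(0.6033 × 0.6333) = 0.6181.
HTMT = 0.3533 / 0.6181 = 0.572.

0.572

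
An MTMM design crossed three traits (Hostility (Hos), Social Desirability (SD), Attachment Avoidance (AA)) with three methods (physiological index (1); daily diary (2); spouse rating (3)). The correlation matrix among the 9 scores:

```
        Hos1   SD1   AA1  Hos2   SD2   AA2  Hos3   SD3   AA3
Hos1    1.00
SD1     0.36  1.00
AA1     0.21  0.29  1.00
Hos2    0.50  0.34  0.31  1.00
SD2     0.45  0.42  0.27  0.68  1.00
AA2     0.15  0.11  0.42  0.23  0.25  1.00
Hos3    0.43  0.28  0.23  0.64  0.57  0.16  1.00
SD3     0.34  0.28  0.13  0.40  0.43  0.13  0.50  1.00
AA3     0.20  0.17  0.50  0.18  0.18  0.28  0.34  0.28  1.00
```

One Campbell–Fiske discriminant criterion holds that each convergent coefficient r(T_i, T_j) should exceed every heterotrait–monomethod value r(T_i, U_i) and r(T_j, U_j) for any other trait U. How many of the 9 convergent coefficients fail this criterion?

7

Convergent coefficients and their comparison sets:
Hos (methods 1·2): 0.50 vs {0.36, 0.68, 0.21, 0.23} → fail.
Hos (methods 1·3): 0.43 vs {0.36, 0.50, 0.21, 0.34} → fail.
Hos (methods 2·3): 0.64 vs {0.68, 0.50, 0.23, 0.34} → fail.
SD (methods 1·2): 0.42 vs {0.36, 0.68, 0.29, 0.25} → fail.
SD (methods 1·3): 0.28 vs {0.36, 0.50, 0.29, 0.28} → fail.
SD (methods 2·3): 0.43 vs {0.68, 0.50, 0.25, 0.28} → fail.
AA (methods 1·2): 0.42 vs {0.21, 0.23, 0.29, 0.25} → pass.
AA (methods 1·3): 0.50 vs {0.21, 0.34, 0.29, 0.28} → pass.
AA (methods 2·3): 0.28 vs {0.23, 0.34, 0.25, 0.28} → fail.
7 of 9 fail.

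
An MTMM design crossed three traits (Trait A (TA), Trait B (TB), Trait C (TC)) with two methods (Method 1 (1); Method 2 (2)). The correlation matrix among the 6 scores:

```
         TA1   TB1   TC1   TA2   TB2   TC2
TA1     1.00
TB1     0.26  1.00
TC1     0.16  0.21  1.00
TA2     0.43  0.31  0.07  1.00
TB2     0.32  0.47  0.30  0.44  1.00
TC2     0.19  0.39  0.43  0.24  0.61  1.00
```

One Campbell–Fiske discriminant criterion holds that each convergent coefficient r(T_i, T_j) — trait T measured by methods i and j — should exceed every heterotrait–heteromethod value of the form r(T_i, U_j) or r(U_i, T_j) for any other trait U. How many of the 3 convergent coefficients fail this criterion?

Each convergent coefficient versus the relevant comparison correlations:
TA (methods 1·2): 0.43 vs {0.32, 0.31, 0.19, 0.07} → pass.
TB (methods 1·2): 0.47 vs {0.31, 0.32, 0.39, 0.30} → pass.
TC (methods 1·2): 0.43 vs {0.07, 0.19, 0.30, 0.39} → pass.
0 of 3 fail.

0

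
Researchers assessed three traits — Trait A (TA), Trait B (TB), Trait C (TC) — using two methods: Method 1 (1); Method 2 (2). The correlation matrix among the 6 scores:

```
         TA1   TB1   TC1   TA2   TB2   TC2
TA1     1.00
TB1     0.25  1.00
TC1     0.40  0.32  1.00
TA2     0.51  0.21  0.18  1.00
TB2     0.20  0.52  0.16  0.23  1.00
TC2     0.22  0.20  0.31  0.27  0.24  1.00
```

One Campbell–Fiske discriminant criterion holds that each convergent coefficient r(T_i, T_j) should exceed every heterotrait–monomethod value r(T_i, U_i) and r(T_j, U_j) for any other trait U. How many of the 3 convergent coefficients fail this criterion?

1

Convergent coefficients and their comparison sets:
TA (methods 1·2): 0.51 vs {0.25, 0.23, 0.40, 0.27} → pass.
TB (methods 1·2): 0.52 vs {0.25, 0.23, 0.32, 0.24} → pass.
TC (methods 1·2): 0.31 vs {0.40, 0.27, 0.32, 0.24} → fail.
1 of 3 fail.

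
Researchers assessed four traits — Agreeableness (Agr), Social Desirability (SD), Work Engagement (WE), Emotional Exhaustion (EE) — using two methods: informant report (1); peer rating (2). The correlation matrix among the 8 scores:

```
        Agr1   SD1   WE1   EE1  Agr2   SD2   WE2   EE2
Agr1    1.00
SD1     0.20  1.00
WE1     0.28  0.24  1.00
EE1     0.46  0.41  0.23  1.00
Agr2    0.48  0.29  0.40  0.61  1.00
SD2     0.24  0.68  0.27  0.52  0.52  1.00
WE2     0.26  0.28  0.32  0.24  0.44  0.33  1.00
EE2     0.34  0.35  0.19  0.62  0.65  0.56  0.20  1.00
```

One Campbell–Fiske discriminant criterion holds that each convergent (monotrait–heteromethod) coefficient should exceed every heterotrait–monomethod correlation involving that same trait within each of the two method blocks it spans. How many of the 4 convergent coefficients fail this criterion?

3

Checking each validity diagonal entry against its comparison values:
Agr (methods 1·2): 0.48 vs {0.20, 0.52, 0.28, 0.44, 0.46, 0.65} → fail.
SD (methods 1·2): 0.68 vs {0.20, 0.52, 0.24, 0.33, 0.41, 0.56} → pass.
WE (methods 1·2): 0.32 vs {0.28, 0.44, 0.24, 0.33, 0.23, 0.20} → fail.
EE (methods 1·2): 0.62 vs {0.46, 0.65, 0.41, 0.56, 0.23, 0.20} → fail.
3 of 4 fail.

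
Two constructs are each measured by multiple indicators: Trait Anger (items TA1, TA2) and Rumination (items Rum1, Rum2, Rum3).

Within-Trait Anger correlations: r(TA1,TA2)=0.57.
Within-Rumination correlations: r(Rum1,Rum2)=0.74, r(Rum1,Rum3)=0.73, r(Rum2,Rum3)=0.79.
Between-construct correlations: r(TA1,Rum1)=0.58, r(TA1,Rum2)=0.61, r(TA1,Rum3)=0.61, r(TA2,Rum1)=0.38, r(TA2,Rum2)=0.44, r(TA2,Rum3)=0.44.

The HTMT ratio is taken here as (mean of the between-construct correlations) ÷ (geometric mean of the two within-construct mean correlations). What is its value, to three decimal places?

0.778

Between-construct mean = 3.06/6 = 0.5100.
Mean within-TA = 0.57/1 = 0.5700; mean within-Rum = 2.26/3 = 0.7533.
Geometric mean = √(0.5700 × 0.7533) = 0.6553.
HTMT = 0.5100 / 0.6553 = 0.778.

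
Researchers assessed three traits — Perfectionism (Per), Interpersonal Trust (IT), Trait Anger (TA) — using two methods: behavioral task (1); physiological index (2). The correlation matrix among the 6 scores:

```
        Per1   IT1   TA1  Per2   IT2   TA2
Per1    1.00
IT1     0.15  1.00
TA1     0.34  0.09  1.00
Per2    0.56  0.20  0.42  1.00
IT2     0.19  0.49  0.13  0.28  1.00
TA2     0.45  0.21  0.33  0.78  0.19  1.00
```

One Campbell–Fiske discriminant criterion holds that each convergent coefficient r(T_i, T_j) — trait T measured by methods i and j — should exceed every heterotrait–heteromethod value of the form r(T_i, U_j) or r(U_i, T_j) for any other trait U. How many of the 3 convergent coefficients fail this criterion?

Convergent coefficients and their comparison sets:
Per (methods 1·2): 0.56 vs {0.19, 0.20, 0.45, 0.42} → pass.
IT (methods 1·2): 0.49 vs {0.20, 0.19, 0.21, 0.13} → pass.
TA (methods 1·2): 0.33 vs {0.42, 0.45, 0.13, 0.21} → fail.
1 of 3 fail.

1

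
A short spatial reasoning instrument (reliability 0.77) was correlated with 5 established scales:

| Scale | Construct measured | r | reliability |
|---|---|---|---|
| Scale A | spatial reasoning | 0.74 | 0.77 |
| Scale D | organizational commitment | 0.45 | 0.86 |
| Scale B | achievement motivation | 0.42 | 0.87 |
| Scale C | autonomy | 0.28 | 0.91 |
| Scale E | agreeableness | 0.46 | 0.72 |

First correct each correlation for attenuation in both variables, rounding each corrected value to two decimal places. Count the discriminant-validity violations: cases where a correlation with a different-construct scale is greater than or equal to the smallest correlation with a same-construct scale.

Disattenuated r (r / √(r_scale · r_new)):
  Scale A (conv): 0.74 / √(0.77·0.77) = 0.96
  Scale D (disc): 0.45 / √(0.86·0.77) = 0.55
  Scale B (disc): 0.42 / √(0.87·0.77) = 0.51
  Scale C (disc): 0.28 / √(0.91·0.77) = 0.33
  Scale E (disc): 0.46 / √(0.72·0.77) = 0.62
Smallest convergent = 0.96. Discriminant values: 0.55, 0.51, 0.33, 0.62; count ≥ 0.96 → 0.

0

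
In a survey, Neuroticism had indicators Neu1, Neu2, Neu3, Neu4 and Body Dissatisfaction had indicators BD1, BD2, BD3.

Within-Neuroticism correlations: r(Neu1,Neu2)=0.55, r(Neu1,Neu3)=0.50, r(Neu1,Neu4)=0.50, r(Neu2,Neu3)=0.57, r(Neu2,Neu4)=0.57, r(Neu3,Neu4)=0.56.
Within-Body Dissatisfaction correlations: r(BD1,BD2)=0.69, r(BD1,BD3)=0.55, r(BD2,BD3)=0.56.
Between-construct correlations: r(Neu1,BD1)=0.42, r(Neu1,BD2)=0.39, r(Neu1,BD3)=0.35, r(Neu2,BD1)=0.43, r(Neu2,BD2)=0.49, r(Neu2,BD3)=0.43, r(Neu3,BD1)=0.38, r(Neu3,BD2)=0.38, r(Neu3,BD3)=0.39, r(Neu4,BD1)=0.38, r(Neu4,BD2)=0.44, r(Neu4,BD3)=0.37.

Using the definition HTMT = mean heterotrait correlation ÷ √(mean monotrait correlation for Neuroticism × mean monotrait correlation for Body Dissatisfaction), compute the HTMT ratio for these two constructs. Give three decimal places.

0.709

Mean between = 4.85/12 = 0.4042.
Mean within-Neu = 3.25/6 = 0.5417; mean within-BD = 1.80/3 = 0.6000.
Geometric mean = √(0.5417 × 0.6000) = 0.5701.
HTMT = 0.4042 / 0.5701 = 0.709.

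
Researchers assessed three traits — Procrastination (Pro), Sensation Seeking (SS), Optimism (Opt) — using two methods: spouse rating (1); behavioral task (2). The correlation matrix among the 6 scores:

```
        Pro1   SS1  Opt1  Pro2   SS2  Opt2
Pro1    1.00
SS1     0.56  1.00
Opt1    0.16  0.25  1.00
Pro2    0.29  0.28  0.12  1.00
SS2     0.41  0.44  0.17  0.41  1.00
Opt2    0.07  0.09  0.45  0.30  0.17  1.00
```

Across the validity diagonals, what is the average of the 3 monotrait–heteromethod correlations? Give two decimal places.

0.39

Convergent values: 0.29, 0.44, 0.45; mean = 1.18/3 = 0.39.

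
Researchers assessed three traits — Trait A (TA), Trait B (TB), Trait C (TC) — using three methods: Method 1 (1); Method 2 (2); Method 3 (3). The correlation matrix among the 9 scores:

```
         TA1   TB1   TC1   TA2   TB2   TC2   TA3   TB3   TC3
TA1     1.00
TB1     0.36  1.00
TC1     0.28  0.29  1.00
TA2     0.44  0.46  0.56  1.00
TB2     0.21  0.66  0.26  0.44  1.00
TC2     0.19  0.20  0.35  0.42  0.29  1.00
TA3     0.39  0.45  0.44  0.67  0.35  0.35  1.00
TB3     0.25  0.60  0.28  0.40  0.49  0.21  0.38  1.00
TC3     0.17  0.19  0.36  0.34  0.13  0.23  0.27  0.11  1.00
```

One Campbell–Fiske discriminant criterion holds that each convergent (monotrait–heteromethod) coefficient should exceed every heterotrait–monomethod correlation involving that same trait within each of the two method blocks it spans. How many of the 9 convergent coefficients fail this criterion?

3

Each convergent coefficient versus the relevant comparison correlations:
TA (methods 1·2): 0.44 vs {0.36, 0.44, 0.28, 0.42} → fail.
TA (methods 1·3): 0.39 vs {0.36, 0.38, 0.28, 0.27} → pass.
TA (methods 2·3): 0.67 vs {0.44, 0.38, 0.42, 0.27} → pass.
TB (methods 1·2): 0.66 vs {0.36, 0.44, 0.29, 0.29} → pass.
TB (methods 1·3): 0.60 vs {0.36, 0.38, 0.29, 0.11} → pass.
TB (methods 2·3): 0.49 vs {0.44, 0.38, 0.29, 0.11} → pass.
TC (methods 1·2): 0.35 vs {0.28, 0.42, 0.29, 0.29} → fail.
TC (methods 1·3): 0.36 vs {0.28, 0.27, 0.29, 0.11} → pass.
TC (methods 2·3): 0.23 vs {0.42, 0.27, 0.29, 0.11} → fail.
3 of 9 fail.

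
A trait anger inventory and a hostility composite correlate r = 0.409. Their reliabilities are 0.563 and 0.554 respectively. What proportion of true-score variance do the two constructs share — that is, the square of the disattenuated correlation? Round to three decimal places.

0.536

Disattenuated r = 0.409 / √(0.563 × 0.554) = 0.409 / 0.5585 = 0.7323.
Shared true-score variance = 0.7323² = 0.5363 ≈ 0.536.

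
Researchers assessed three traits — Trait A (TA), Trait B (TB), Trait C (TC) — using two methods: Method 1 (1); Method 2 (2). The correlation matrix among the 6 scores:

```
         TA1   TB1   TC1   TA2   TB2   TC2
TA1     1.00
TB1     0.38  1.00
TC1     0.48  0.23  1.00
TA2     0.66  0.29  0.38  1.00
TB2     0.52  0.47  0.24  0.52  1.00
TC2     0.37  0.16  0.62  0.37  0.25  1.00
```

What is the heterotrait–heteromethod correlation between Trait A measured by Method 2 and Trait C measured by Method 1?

Different traits and methods: r(TA2, TC1) = 0.38.

0.38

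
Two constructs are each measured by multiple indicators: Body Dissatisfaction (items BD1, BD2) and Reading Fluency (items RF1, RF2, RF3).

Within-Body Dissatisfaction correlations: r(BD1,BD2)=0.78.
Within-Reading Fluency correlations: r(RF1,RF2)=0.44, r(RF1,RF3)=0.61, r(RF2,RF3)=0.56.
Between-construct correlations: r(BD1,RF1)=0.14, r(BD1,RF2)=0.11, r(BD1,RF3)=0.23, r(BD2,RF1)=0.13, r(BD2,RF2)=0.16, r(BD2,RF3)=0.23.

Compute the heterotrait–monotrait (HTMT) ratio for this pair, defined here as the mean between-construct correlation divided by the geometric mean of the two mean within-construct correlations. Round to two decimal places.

0.26

Between-construct mean = 1.00/6 = 0.1667.
Mean within-BD = 0.78/1 = 0.7800; mean within-RF = 1.61/3 = 0.5367.
Geometric mean = √(0.7800 × 0.5367) = 0.6470.
HTMT = 0.1667 / 0.6470 = 0.26.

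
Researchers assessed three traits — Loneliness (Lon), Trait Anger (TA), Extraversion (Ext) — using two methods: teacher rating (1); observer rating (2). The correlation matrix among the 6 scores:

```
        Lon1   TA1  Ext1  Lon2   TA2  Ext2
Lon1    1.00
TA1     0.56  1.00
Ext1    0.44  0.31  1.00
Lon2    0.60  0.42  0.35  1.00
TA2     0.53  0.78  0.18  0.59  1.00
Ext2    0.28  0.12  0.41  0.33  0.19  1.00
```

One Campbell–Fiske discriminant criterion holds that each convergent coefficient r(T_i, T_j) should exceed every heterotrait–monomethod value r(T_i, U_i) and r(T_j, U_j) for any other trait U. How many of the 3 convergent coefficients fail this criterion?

Each convergent coefficient versus the relevant comparison correlations:
Lon (methods 1·2): 0.60 vs {0.56, 0.59, 0.44, 0.33} → pass.
TA (methods 1·2): 0.78 vs {0.56, 0.59, 0.31, 0.19} → pass.
Ext (methods 1·2): 0.41 vs {0.44, 0.33, 0.31, 0.19} → fail.
1 of 3 fail.

1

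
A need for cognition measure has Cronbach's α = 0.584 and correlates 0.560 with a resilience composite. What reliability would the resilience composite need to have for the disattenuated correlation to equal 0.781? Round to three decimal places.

r_true = r_obs / √(r_xx · r_yy) ⇒ 0.781 = 0.560 / √(0.584 · r_yy).
√(0.584 · r_yy) = 0.560 / 0.781 = 0.7170; 0.584 · r_yy = 0.5141; r_yy = 0.5141 / 0.584 ≈ 0.880.

0.880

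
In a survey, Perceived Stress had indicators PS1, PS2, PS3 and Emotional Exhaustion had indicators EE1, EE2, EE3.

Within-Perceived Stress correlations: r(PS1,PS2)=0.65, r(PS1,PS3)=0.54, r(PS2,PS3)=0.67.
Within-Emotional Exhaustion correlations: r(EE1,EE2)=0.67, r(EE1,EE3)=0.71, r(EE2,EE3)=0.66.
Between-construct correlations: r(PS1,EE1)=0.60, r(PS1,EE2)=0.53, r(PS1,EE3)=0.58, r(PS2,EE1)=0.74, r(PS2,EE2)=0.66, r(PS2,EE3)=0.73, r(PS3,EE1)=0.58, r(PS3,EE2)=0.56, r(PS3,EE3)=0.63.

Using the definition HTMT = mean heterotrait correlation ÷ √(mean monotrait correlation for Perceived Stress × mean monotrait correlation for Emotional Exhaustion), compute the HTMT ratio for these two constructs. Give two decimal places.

0.96

Between-construct mean = 5.61/9 = 0.6233.
Mean within-PS = 1.86/3 = 0.6200; mean within-EE = 2.04/3 = 0.6800.
Geometric mean = √(0.6200 × 0.6800) = 0.6493.
HTMT = 0.6233 / 0.6493 = 0.96.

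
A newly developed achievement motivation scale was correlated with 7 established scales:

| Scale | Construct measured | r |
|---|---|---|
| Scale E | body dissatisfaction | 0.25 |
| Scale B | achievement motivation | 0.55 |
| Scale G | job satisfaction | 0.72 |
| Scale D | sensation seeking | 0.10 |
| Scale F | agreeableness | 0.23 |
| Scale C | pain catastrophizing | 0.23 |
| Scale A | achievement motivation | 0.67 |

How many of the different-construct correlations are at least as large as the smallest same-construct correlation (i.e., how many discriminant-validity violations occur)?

1

Convergent (same construct = achievement motivation): Scale B, Scale A.
Smallest convergent = 0.55. Discriminant values: 0.25, 0.72, 0.10, 0.23, 0.23; count ≥ 0.55 → 1.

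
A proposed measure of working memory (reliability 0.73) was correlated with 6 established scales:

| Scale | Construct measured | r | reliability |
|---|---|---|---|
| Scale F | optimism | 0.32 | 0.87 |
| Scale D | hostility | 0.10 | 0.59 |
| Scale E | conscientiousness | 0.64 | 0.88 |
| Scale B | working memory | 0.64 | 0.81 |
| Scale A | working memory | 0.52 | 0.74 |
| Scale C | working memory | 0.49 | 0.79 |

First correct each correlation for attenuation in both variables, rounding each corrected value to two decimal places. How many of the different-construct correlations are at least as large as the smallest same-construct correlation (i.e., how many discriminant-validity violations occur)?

Disattenuated r (r / √(r_scale · r_new)):
  Scale F (disc): 0.32 / √(0.87·0.73) = 0.40
  Scale D (disc): 0.10 / √(0.59·0.73) = 0.15
  Scale E (disc): 0.64 / √(0.88·0.73) = 0.80
  Scale B (conv): 0.64 / √(0.81·0.73) = 0.83
  Scale A (conv): 0.52 / √(0.74·0.73) = 0.71
  Scale C (conv): 0.49 / √(0.79·0.73) = 0.65
Smallest convergent = 0.65. Discriminant values: 0.40, 0.15, 0.80; count ≥ 0.65 → 1.

1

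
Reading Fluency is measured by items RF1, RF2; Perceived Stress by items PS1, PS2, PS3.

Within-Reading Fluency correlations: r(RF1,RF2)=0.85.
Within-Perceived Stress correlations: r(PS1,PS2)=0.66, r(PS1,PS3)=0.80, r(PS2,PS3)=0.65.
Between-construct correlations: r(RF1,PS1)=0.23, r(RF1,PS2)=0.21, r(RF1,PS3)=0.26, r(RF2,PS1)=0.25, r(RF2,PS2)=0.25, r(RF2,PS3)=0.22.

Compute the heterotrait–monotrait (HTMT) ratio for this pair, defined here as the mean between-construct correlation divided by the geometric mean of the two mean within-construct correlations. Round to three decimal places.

0.306

Between-construct mean = 1.42/6 = 0.2367.
Mean within-RF = 0.85/1 = 0.8500; mean within-PS = 2.11/3 = 0.7033.
Geometric mean = √(0.8500 × 0.7033) = 0.7732.
HTMT = 0.2367 / 0.7732 = 0.306.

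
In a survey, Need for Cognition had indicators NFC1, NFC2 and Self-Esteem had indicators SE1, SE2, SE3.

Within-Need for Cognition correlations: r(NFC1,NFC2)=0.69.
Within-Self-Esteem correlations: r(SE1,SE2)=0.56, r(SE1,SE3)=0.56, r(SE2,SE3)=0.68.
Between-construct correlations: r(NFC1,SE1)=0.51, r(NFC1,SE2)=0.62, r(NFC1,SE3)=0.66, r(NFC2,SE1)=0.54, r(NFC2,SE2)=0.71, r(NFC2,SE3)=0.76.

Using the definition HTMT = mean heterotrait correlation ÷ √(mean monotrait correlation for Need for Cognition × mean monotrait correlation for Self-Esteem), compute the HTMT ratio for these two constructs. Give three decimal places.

0.984

Between-construct mean = 3.80/6 = 0.6333.
Mean within-NFC = 0.69/1 = 0.6900; mean within-SE = 1.80/3 = 0.6000.
Geometric mean = √(0.6900 × 0.6000) = 0.6434.
HTMT = 0.6333 / 0.6434 = 0.984.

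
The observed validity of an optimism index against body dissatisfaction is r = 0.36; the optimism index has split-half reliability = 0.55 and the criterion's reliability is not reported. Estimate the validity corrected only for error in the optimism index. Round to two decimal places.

0.49

Single correction: r_c = r_obs / √r_xx = 0.36 / √0.55 = 0.36 / 0.7416 ≈ 0.49.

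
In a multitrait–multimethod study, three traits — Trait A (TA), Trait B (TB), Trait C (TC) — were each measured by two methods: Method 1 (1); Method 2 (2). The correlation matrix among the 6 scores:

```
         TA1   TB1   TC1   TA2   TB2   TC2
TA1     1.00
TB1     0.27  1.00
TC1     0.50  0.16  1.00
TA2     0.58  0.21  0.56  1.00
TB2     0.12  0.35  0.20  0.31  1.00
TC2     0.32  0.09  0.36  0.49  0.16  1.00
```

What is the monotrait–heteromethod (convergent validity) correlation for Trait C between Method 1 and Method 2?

Same trait (TC), different methods: r(TC1, TC2) = 0.36.

0.36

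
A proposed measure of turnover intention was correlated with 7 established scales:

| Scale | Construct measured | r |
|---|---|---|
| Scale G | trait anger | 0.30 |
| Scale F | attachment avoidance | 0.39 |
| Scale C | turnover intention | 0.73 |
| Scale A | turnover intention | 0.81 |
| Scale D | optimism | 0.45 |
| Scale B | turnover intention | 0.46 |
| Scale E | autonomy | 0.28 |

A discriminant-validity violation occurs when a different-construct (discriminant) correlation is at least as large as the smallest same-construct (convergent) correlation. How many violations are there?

0

Convergent (same construct = turnover intention): Scale C, Scale A, Scale B.
Smallest convergent = 0.46. Discriminant values: 0.30, 0.39, 0.45, 0.28; count ≥ 0.46 → 0.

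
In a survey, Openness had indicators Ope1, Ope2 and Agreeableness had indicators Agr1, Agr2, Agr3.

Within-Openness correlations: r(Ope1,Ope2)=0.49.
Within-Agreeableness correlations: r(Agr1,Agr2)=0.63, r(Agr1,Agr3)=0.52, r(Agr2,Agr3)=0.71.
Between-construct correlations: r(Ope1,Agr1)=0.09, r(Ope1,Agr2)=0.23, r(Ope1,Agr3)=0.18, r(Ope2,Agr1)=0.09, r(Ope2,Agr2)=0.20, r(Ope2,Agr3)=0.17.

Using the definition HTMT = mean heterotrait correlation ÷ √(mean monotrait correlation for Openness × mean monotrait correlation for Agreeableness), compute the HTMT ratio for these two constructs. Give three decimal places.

0.290

Between-construct mean = 0.96/6 = 0.1600.
Mean within-Ope = 0.49/1 = 0.4900; mean within-Agr = 1.86/3 = 0.6200.
Geometric mean = √(0.4900 × 0.6200) = 0.5512.
HTMT = 0.1600 / 0.5512 = 0.290.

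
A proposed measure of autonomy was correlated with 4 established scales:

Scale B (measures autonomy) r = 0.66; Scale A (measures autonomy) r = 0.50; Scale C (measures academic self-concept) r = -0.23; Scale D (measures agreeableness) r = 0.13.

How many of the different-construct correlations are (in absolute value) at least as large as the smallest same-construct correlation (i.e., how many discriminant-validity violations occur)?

0

Convergent (same construct = autonomy): Scale B, Scale A.
Smallest convergent = 0.50. Discriminant |r|: 0.23, 0.13; count ≥ 0.50 → 0.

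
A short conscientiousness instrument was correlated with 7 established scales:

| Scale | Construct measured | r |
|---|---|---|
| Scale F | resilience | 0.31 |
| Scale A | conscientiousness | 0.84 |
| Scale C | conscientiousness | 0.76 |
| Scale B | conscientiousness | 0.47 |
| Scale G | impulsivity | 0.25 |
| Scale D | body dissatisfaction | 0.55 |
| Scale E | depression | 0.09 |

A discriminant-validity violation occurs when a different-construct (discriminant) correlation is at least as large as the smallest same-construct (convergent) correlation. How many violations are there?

Convergent (same construct = conscientiousness): Scale A, Scale C, Scale B.
Smallest convergent = 0.47. Discriminant values: 0.31, 0.25, 0.55, 0.09; count ≥ 0.47 → 1.

1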